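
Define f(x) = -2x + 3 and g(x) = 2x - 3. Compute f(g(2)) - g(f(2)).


f(g(2)) = 1
g(f(2)) = -5
Difference = 6

6


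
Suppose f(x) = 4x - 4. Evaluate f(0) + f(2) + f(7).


f(0) = -4
f(2) = 4
f(7) = 24
Sum = 24

24


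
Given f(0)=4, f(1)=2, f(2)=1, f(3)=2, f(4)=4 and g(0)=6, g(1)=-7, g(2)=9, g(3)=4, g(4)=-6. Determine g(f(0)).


f(0) = 4
g(4) = -6

-6


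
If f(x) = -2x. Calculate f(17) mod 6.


f(17) = -34
-34 mod 6 = 2

2


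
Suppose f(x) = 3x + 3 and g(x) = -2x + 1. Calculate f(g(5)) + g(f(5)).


-59


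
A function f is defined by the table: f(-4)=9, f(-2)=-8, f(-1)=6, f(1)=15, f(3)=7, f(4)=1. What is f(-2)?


Reading from the table at x = -2

-8


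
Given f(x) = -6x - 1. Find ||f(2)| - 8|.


5


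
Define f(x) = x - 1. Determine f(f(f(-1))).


f(-1) = -2
f(-2) = -3
f(-3) = -4

-4


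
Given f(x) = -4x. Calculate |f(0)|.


f(0) = 0
|0| = 0

0


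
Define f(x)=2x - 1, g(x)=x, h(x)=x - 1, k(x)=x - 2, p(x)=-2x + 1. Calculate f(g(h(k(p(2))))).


p(2) = -3
k(-3) = -5
h(-5) = -6
g(-6) = -6
f(-6) = -13

-13


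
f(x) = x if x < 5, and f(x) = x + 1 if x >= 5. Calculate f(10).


10 satisfies x >= 5
f(10) = 11

11


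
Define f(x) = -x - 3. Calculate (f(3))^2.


f(3) = -6
(-6)^2 = 36

36


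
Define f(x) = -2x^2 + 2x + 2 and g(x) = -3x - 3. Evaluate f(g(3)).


g(3) = -12
f(-12) = (-2)*(-12)^2 + 2*(-12) + 2 = -310

-310


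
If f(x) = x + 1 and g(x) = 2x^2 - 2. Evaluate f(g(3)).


17


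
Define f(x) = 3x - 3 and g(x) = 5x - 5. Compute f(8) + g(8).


f(8) = 21
g(8) = 35
Sum = 56

56


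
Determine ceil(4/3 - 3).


4/3 = 1.3333
1.3333 - 3 = -1.6667
ceil(-1.6667) = -1

-1


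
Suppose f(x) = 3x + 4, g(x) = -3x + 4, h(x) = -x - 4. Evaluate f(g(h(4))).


h(4) = -8
g(-8) = 28
f(28) = 88

88


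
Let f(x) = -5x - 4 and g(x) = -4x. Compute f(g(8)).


156


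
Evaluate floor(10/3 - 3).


0


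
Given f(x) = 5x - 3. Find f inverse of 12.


Solve 5x - 3 = 12
x = (12 + 3) / 5 = 3

3


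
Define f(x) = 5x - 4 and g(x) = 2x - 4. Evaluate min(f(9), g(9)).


f(9) = 41
g(9) = 14
min = 14

14


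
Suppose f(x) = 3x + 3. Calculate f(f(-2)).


f(-2) = -3
f(-3) = -6

-6


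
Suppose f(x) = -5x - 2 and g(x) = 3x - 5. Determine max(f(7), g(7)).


f(7) = -37
g(7) = 16
max = 16

16


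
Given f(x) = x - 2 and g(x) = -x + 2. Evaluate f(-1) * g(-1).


f(-1) = -3
g(-1) = 3
Product = -9

-9


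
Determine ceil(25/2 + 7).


25/2 = 12.5
12.5 + 7 = 19.5
ceil(19.5) = 20

20


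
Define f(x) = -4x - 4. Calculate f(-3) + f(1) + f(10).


f(-3) = 8
f(1) = -8
f(10) = -44
Sum = -44

-44


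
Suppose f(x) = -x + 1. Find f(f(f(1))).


f(1) = 0
f(0) = 1
f(1) = 0

0


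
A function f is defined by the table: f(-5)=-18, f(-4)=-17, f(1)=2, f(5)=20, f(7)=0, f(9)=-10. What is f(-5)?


Reading from the table at x = -5

-18


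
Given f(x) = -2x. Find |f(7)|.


f(7) = -14
|-14| = 14

14


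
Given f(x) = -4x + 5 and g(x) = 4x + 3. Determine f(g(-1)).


g(-1) = -1
f(-1) = 9

9


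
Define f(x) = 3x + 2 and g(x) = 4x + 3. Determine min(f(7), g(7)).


f(7) = 23
g(7) = 31
min = 23

23


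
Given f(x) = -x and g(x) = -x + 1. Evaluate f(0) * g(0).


f(0) = 0
g(0) = 1
Product = 0

0


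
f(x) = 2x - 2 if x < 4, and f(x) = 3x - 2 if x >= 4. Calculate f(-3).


-3 satisfies x < 4
f(-3) = -8

-8


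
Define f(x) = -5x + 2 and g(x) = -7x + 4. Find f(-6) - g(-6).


f(-6) = 32
g(-6) = 46
Difference = -14

-14


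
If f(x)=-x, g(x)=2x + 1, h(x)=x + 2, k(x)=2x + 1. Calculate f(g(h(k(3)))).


k(3) = 7
h(7) = 9
g(9) = 19
f(19) = -19

-19


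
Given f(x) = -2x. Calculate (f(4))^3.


f(4) = -8
(-8)^3 = -512

-512


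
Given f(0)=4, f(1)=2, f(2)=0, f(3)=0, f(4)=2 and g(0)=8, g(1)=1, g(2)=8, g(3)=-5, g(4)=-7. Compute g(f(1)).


f(1) = 2
g(2) = 8

8


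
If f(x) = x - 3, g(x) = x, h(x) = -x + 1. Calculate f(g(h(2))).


-4


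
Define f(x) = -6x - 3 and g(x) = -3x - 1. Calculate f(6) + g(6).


f(6) = -39
g(6) = -19
Sum = -58

-58


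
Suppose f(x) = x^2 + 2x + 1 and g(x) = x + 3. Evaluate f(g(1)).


g(1) = 4
f(4) = 1*(4)^2 + 2*(4) + 1 = 25

25


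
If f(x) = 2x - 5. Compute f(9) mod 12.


f(9) = 13
13 mod 12 = 1

1


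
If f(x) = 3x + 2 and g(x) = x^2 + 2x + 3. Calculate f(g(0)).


g(0) = 3
f(3) = 11

11


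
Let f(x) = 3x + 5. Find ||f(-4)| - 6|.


1


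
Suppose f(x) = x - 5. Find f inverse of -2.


3


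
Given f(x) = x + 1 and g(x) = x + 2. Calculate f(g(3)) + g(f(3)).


f(g(3)) = 6
g(f(3)) = 6
Sum = 12

12


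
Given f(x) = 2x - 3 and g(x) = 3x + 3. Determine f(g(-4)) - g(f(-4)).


9


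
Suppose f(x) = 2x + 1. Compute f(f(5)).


f(5) = 11
f(11) = 23

23


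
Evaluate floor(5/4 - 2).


5/4 = 1.25
1.25 - 2 = -0.75
floor(-0.75) = -1

-1


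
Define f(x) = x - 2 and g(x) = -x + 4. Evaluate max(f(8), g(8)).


f(8) = 6
g(8) = -4
max = 6

6


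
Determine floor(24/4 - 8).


24/4 = 6
6 - 8 = -2
floor(-2) = -2

-2


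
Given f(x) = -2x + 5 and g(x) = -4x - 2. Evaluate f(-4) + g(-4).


27


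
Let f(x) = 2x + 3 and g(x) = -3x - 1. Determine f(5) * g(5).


-208


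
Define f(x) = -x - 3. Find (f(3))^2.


36


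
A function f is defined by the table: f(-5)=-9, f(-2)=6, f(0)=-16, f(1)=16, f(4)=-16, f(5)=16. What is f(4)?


Reading from the table at x = 4

-16


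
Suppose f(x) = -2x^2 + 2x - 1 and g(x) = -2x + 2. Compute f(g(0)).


g(0) = 2
f(2) = (-2)*(2)^2 + 2*(2) - 1 = -5

-5


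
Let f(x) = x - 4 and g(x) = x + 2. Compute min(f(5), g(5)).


f(5) = 1
g(5) = 7
min = 1

1


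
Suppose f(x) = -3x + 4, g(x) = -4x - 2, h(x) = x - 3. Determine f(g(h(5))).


h(5) = 2
g(2) = -10
f(-10) = 34

34


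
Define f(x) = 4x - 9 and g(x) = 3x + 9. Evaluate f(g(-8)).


g(-8) = -15
f(-15) = -69

-69


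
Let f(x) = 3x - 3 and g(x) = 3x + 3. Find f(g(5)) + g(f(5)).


f(g(5)) = 51
g(f(5)) = 39
Sum = 90

90


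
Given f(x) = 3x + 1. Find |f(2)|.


f(2) = 7
|7| = 7

7


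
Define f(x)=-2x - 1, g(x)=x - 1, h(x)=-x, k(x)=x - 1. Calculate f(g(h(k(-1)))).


k(-1) = -2
h(-2) = 2
g(2) = 1
f(1) = -3

-3


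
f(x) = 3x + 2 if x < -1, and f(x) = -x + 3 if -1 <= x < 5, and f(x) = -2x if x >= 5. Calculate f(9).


9 satisfies x >= 5
f(9) = -18

-18


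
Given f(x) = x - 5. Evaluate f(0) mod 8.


f(0) = -5
-5 mod 8 = 3

3


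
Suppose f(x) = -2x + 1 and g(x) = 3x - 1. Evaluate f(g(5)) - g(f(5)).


f(g(5)) = -27
g(f(5)) = -28
Difference = 1

1


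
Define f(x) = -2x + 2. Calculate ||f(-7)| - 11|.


f(-7) = 16
|16| = 16
|16 - 11| = 5

5


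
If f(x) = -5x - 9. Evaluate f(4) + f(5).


f(4) = -29
f(5) = -34
Sum = -63

-63


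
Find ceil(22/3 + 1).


22/3 = 7.3333
7.3333 + 1 = 8.3333
ceil(8.3333) = 9

9


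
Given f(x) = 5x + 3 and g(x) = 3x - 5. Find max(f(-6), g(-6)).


f(-6) = -27
g(-6) = -23
max = -23

-23


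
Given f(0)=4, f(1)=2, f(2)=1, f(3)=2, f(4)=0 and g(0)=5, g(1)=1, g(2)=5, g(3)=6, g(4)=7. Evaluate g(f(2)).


1


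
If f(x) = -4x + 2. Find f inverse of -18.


Solve -4x + 2 = -18
x = (-18 - 2) / (-4) = 5

5


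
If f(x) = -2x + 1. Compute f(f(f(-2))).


f(-2) = 5
f(5) = -9
f(-9) = 19

19


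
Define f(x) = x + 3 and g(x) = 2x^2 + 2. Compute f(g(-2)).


g(-2) = 10
f(10) = 13

13


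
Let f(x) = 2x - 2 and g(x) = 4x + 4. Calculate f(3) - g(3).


-12


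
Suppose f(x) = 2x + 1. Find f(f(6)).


f(6) = 13
f(13) = 27

27


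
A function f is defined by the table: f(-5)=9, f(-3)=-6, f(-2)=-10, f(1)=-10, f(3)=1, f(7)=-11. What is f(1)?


-10


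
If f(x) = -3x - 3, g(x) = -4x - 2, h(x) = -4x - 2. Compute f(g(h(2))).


h(2) = -10
g(-10) = 38
f(38) = -117

-117


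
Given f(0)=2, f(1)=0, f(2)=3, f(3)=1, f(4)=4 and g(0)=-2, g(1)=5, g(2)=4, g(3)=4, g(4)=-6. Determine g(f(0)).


f(0) = 2
g(2) = 4

4


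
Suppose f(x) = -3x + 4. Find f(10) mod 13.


f(10) = -26
-26 mod 13 = 0

0


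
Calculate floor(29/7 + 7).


29/7 = 4.1429
4.1429 + 7 = 11.1429
floor(11.1429) = 11

11


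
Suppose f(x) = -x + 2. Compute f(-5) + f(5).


f(-5) = 7
f(5) = -3
Sum = 4

4


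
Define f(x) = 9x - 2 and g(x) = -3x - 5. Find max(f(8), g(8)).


f(8) = 70
g(8) = -29
max = 70

70


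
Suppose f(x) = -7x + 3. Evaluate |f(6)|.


f(6) = -39
|-39| = 39

39


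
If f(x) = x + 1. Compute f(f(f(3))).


6


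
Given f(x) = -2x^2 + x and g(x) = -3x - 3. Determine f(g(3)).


-300


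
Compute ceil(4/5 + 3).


4


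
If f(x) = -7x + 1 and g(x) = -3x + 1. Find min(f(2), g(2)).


f(2) = -13
g(2) = -5
min = -13

-13


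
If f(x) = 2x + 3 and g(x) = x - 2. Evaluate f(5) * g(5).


f(5) = 13
g(5) = 3
Product = 39

39


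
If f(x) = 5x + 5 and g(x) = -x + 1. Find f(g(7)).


g(7) = -6
f(-6) = -25

-25


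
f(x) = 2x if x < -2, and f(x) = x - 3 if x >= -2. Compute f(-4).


-4 satisfies x < -2
f(-4) = -8

-8


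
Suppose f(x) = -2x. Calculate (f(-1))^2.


f(-1) = 2
(2)^2 = 4

4


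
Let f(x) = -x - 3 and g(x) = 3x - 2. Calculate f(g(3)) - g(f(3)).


f(g(3)) = -10
g(f(3)) = -20
Difference = 10

10


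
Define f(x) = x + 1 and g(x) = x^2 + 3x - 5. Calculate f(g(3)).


14


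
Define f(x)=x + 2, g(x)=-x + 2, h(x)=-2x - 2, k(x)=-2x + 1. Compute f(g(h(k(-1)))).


k(-1) = 3
h(3) = -8
g(-8) = 10
f(10) = 12

12


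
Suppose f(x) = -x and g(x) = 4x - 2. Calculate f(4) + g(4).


10


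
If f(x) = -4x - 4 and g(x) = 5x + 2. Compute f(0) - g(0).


f(0) = -4
g(0) = 2
Difference = -6

-6


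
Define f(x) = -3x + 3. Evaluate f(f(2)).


f(2) = -3
f(-3) = 12

12


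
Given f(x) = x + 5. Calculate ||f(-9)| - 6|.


f(-9) = -4
|-4| = 4
|4 - 6| = 2

2


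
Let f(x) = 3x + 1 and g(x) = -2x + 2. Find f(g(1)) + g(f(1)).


f(g(1)) = 1
g(f(1)) = -6
Sum = -5

-5


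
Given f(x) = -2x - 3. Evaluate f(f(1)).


f(1) = -5
f(-5) = 7

7


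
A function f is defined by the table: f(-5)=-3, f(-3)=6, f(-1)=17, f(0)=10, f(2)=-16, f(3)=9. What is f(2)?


Reading from the table at x = 2

-16


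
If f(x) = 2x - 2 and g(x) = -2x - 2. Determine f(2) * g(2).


f(2) = 2
g(2) = -6
Product = -12

-12


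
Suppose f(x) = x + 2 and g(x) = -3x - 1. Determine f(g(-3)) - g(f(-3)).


f(g(-3)) = 10
g(f(-3)) = 2
Difference = 8

8


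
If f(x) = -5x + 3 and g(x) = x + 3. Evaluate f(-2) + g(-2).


f(-2) = 13
g(-2) = 1
Sum = 14

14


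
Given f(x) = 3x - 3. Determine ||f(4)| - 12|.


f(4) = 9
|9| = 9
|9 - 12| = 3

3


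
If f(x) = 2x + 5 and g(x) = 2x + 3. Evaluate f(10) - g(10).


f(10) = 25
g(10) = 23
Difference = 2

2


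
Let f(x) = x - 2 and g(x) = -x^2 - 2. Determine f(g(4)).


g(4) = -18
f(-18) = -20

-20


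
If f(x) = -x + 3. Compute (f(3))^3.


f(3) = 0
(0)^3 = 0

0


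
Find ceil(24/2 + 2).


24/2 = 12
12 + 2 = 14
ceil(14) = 14

14


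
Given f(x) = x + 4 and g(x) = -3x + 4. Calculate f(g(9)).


-19


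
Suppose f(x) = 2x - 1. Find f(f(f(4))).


f(4) = 7
f(7) = 13
f(13) = 25

25


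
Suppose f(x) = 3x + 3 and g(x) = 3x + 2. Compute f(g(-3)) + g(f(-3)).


-34


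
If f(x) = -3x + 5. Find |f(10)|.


f(10) = -25
|-25| = 25

25


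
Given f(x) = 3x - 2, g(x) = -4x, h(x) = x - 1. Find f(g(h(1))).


h(1) = 0
g(0) = 0
f(0) = -2

-2


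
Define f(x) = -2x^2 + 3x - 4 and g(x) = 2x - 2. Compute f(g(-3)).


g(-3) = -8
f(-8) = (-2)*(-8)^2 + 3*(-8) - 4 = -156

-156


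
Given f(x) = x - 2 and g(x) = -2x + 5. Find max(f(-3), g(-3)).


11


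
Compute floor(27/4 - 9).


27/4 = 6.75
6.75 - 9 = -2.25
floor(-2.25) = -3

-3


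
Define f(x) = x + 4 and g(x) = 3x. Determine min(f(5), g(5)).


f(5) = 9
g(5) = 15
min = 9

9


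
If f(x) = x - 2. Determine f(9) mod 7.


f(9) = 7
7 mod 7 = 0

0


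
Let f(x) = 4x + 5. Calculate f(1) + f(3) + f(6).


55


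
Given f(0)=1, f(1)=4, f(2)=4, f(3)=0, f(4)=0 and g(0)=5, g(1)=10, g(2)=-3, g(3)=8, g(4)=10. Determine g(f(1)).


f(1) = 4
g(4) = 10

10


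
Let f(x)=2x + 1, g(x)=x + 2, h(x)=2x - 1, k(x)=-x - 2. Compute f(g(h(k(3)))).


k(3) = -5
h(-5) = -11
g(-11) = -9
f(-9) = -17

-17


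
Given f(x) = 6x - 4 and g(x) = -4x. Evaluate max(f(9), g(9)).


f(9) = 50
g(9) = -36
max = 50

50


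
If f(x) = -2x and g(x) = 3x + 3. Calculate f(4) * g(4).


f(4) = -8
g(4) = 15
Product = -120

-120


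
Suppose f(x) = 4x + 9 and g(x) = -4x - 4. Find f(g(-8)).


g(-8) = 28
f(28) = 121

121


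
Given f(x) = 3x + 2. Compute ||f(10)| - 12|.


f(10) = 32
|32| = 32
|32 - 12| = 20

20


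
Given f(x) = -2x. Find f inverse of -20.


10


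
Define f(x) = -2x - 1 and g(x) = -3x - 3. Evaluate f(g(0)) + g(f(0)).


f(g(0)) = 5
g(f(0)) = 0
Sum = 5

5


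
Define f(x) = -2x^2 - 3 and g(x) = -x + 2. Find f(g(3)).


g(3) = -1
f(-1) = (-2)*(-1)^2 - 3 = -5

-5


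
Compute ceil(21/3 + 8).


21/3 = 7
7 + 8 = 15
ceil(15) = 15

15


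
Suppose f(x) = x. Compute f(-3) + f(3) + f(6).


f(-3) = -3
f(3) = 3
f(6) = 6
Sum = 6

6


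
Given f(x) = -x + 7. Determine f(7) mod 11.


f(7) = 0
0 mod 11 = 0

0


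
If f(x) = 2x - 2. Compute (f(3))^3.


f(3) = 4
(4)^3 = 64

64


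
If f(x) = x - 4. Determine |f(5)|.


f(5) = 1
|1| = 1

1


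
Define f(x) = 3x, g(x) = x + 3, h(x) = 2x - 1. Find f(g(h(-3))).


h(-3) = -7
g(-7) = -4
f(-4) = -12

-12


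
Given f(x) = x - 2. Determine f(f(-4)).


f(-4) = -6
f(-6) = -8

-8


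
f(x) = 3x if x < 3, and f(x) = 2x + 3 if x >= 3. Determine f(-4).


-4 satisfies x < 3
f(-4) = -12

-12


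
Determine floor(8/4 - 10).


8/4 = 2
2 - 10 = -8
floor(-8) = -8

-8


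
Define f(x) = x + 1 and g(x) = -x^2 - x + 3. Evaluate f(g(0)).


g(0) = 3
f(3) = 4

4


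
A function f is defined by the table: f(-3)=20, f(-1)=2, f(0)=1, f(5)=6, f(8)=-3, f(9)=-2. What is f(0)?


1


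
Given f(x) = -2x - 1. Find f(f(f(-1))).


f(-1) = 1
f(1) = -3
f(-3) = 5

5


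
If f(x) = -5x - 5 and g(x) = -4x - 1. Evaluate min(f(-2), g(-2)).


f(-2) = 5
g(-2) = 7
min = 5

5


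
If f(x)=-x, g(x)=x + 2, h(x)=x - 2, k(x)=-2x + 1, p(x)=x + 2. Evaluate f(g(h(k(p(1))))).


p(1) = 3
k(3) = -5
h(-5) = -7
g(-7) = -5
f(-5) = 5

5


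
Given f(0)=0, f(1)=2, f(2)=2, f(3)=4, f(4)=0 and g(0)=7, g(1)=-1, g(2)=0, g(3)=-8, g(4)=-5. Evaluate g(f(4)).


f(4) = 0
g(0) = 7

7


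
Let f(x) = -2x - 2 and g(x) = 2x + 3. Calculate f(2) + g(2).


1


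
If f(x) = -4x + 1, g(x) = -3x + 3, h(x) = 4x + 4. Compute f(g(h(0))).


h(0) = 4
g(4) = -9
f(-9) = 37

37


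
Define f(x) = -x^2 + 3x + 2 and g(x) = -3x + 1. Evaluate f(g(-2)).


g(-2) = 7
f(7) = (-1)*(7)^2 + 3*(7) + 2 = -26

-26


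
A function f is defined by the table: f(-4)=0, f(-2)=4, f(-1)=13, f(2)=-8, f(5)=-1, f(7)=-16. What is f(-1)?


Reading from the table at x = -1

13


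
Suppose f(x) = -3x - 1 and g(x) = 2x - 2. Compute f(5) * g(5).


f(5) = -16
g(5) = 8
Product = -128

-128


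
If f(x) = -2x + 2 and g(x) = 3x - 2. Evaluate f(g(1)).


g(1) = 1
f(1) = 0

0


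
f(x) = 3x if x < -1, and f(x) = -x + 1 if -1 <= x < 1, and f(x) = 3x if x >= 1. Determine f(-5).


-15


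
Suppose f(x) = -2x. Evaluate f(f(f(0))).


f(0) = 0
f(0) = 0
f(0) = 0

0


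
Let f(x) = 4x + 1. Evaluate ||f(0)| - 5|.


f(0) = 1
|1| = 1
|1 - 5| = 4

4


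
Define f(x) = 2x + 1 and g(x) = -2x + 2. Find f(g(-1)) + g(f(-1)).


f(g(-1)) = 9
g(f(-1)) = 4
Sum = 13

13


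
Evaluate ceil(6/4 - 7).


6/4 = 1.5
1.5 - 7 = -5.5
ceil(-5.5) = -5

-5


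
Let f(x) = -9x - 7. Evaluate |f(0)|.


7


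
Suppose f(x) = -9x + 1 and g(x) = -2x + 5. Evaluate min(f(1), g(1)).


-8


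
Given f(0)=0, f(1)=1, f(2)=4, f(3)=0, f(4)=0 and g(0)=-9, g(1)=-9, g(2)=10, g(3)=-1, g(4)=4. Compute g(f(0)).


f(0) = 0
g(0) = -9

-9


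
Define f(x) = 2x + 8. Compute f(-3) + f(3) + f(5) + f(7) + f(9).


f(-3) = 2
f(3) = 14
f(5) = 18
f(7) = 22
f(9) = 26
Sum = 82

82


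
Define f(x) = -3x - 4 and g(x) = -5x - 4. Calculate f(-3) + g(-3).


f(-3) = 5
g(-3) = 11
Sum = 16

16


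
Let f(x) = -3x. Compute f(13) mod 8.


f(13) = -39
-39 mod 8 = 1

1


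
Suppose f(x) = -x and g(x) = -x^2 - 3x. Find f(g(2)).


g(2) = -10
f(-10) = 10

10


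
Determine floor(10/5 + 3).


10/5 = 2
2 + 3 = 5
floor(5) = 5

5


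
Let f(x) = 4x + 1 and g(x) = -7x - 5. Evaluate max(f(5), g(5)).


f(5) = 21
g(5) = -40
max = 21

21


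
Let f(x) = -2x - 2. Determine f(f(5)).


22


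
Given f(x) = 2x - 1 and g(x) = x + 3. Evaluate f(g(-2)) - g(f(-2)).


f(g(-2)) = 1
g(f(-2)) = -2
Difference = 3

3


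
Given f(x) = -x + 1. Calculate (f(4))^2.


f(4) = -3
(-3)^2 = 9

9


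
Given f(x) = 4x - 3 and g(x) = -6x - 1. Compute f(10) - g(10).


98


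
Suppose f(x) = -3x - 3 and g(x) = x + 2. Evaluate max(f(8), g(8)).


f(8) = -27
g(8) = 10
max = 10

10


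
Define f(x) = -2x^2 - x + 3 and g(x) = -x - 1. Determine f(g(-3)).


-7


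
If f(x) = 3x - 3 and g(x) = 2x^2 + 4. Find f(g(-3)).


g(-3) = 22
f(22) = 63

63


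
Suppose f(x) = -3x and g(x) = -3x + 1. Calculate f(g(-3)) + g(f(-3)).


f(g(-3)) = -30
g(f(-3)) = -26
Sum = -56

-56


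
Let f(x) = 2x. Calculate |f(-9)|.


f(-9) = -18
|-18| = 18

18


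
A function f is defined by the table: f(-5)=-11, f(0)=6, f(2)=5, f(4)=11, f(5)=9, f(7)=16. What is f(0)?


Reading from the table at x = 0

6


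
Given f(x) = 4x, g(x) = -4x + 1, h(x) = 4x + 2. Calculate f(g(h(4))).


h(4) = 18
g(18) = -71
f(-71) = -284

-284


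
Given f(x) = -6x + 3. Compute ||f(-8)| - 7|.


f(-8) = 51
|51| = 51
|51 - 7| = 44

44


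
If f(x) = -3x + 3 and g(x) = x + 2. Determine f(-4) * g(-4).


f(-4) = 15
g(-4) = -2
Product = -30

-30


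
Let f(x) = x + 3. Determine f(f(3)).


f(3) = 6
f(6) = 9

9


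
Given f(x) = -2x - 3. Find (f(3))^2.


f(3) = -9
(-9)^2 = 81

81


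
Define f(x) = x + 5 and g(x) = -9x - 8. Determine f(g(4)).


-39


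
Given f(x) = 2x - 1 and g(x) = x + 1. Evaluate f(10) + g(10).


f(10) = 19
g(10) = 11
Sum = 30

30


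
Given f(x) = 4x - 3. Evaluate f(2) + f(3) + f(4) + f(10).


f(2) = 5
f(3) = 9
f(4) = 13
f(10) = 37
Sum = 64

64


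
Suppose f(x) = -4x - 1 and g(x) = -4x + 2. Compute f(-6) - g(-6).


f(-6) = 23
g(-6) = 26
Difference = -3

-3


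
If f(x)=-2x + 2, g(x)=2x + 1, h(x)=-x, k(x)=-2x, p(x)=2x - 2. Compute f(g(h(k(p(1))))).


0


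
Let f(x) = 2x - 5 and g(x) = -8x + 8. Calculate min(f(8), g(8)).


-56


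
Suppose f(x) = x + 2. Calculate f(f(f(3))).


f(3) = 5
f(5) = 7
f(7) = 9

9


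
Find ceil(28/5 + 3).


9


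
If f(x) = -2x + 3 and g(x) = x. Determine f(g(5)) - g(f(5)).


0


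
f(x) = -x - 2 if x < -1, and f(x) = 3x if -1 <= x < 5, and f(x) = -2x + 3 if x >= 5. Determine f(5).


5 satisfies x >= 5
f(5) = -7

-7


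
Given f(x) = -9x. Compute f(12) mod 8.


f(12) = -108
-108 mod 8 = 4

4


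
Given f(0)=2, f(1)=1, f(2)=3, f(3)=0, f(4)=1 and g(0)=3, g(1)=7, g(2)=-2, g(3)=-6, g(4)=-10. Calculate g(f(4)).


7


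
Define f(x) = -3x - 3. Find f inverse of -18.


5


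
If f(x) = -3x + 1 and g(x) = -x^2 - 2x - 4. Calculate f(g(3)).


g(3) = -19
f(-19) = 58

58


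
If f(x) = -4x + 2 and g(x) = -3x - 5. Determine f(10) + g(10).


f(10) = -38
g(10) = -35
Sum = -73

-73


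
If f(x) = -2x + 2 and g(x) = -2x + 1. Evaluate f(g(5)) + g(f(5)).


f(g(5)) = 20
g(f(5)) = 17
Sum = 37

37


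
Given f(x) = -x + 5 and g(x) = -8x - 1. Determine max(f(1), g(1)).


4


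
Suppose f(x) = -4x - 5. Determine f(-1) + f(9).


f(-1) = -1
f(9) = -41
Sum = -42

-42


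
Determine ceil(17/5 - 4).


17/5 = 3.4
3.4 - 4 = -0.6
ceil(-0.6) = 0

0


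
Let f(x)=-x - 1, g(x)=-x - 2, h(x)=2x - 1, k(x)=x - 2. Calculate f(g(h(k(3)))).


k(3) = 1
h(1) = 1
g(1) = -3
f(-3) = 2

2


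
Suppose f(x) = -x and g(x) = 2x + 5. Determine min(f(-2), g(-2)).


f(-2) = 2
g(-2) = 1
min = 1

1


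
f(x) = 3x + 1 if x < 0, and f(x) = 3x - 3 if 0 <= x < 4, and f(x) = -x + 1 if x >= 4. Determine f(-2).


-2 satisfies x < 0
f(-2) = -5

-5


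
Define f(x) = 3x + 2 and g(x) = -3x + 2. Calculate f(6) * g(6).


f(6) = 20
g(6) = -16
Product = -320

-320


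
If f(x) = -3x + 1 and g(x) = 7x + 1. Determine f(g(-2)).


g(-2) = -13
f(-13) = 40

40


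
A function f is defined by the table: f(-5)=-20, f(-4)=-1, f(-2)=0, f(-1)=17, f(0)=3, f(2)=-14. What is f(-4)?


Reading from the table at x = -4

-1


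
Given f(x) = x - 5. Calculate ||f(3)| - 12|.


f(3) = -2
|-2| = 2
|2 - 12| = 10

10


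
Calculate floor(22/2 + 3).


14


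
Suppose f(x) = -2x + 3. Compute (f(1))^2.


f(1) = 1
(1)^2 = 1

1


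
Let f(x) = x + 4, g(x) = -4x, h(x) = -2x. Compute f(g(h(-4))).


h(-4) = 8
g(8) = -32
f(-32) = -28

-28


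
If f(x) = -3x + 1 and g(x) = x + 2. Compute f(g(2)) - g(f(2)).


f(g(2)) = -11
g(f(2)) = -3
Difference = -8

-8


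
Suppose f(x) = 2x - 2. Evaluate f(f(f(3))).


f(3) = 4
f(4) = 6
f(6) = 10

10


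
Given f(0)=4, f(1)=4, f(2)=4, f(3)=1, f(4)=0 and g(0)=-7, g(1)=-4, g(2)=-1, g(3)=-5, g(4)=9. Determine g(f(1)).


f(1) = 4
g(4) = 9

9


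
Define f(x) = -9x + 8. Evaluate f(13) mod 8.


3


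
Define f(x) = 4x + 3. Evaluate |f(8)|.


f(8) = 35
|35| = 35

35


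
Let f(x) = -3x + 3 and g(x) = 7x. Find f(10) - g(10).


f(10) = -27
g(10) = 70
Difference = -97

-97


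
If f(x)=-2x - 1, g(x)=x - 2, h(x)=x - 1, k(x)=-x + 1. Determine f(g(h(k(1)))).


k(1) = 0
h(0) = -1
g(-1) = -3
f(-3) = 5

5


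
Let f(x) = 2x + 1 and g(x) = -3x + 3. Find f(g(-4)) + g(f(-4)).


f(g(-4)) = 31
g(f(-4)) = 24
Sum = 55

55


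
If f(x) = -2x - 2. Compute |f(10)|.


22


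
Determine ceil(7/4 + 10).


7/4 = 1.75
1.75 + 10 = 11.75
ceil(11.75) = 12

12


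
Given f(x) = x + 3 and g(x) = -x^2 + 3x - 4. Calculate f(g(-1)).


g(-1) = -8
f(-8) = -5

-5


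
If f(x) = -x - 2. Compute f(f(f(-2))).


0


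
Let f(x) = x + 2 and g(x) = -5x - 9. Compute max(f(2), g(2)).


f(2) = 4
g(2) = -19
max = 4

4


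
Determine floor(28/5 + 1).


28/5 = 5.6
5.6 + 1 = 6.6
floor(6.6) = 6

6


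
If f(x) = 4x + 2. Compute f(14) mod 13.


f(14) = 58
58 mod 13 = 6

6


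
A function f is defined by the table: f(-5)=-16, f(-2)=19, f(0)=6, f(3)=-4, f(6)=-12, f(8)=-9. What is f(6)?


Reading from the table at x = 6

-12


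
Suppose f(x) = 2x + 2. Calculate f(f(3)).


f(3) = 8
f(8) = 18

18


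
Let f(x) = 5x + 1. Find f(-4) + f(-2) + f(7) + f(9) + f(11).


f(-4) = -19
f(-2) = -9
f(7) = 36
f(9) = 46
f(11) = 56
Sum = 110

110


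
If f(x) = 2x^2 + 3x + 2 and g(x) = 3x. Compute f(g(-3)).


g(-3) = -9
f(-9) = 2*(-9)^2 + 3*(-9) + 2 = 137

137


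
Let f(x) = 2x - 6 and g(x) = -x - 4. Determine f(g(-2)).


g(-2) = -2
f(-2) = -10

-10


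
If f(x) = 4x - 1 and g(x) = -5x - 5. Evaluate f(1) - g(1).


f(1) = 3
g(1) = -10
Difference = 13

13


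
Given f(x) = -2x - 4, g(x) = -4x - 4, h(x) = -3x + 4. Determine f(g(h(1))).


h(1) = 1
g(1) = -8
f(-8) = 12

12


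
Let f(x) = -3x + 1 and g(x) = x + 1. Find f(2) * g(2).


f(2) = -5
g(2) = 3
Product = -15

-15


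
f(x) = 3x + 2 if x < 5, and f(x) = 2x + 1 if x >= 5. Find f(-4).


-4 satisfies x < 5
f(-4) = -10

-10


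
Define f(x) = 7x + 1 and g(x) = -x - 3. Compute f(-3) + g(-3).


f(-3) = -20
g(-3) = 0
Sum = -20

-20


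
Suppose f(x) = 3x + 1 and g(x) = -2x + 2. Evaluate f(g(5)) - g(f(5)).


f(g(5)) = -23
g(f(5)) = -30
Difference = 7

7


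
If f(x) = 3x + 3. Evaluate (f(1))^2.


f(1) = 6
(6)^2 = 36

36


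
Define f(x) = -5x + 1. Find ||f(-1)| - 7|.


f(-1) = 6
|6| = 6
|6 - 7| = 1

1


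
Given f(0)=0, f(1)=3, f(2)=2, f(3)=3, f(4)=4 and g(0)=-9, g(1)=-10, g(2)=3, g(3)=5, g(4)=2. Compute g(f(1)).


5


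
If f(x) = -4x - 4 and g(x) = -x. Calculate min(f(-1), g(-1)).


f(-1) = 0
g(-1) = 1
min = 0

0


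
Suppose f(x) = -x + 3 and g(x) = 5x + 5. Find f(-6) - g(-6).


34


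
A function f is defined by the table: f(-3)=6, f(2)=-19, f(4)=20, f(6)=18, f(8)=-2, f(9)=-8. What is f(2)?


Reading from the table at x = 2

-19


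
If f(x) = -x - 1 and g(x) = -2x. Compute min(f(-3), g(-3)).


f(-3) = 2
g(-3) = 6
min = 2

2


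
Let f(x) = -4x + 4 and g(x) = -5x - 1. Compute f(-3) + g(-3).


f(-3) = 16
g(-3) = 14
Sum = 30

30


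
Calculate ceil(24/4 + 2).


24/4 = 6
6 + 2 = 8
ceil(8) = 8

8


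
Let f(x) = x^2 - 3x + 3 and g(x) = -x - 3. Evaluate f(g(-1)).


g(-1) = -2
f(-2) = 1*(-2)^2 - 3*(-2) + 3 = 13

13


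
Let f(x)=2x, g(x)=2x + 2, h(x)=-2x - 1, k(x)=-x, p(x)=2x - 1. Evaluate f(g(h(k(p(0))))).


-8


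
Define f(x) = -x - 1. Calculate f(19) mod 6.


f(19) = -20
-20 mod 6 = 4

4


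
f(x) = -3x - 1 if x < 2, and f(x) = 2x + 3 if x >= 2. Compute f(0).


0 satisfies x < 2
f(0) = -1

-1


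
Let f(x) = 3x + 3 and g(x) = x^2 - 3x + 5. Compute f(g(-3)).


g(-3) = 23
f(23) = 72

72


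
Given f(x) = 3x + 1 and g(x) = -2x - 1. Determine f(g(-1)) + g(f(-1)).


f(g(-1)) = 4
g(f(-1)) = 3
Sum = 7

7


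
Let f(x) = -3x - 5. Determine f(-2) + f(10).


f(-2) = 1
f(10) = -35
Sum = -34

-34


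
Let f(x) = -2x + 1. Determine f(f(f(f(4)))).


59


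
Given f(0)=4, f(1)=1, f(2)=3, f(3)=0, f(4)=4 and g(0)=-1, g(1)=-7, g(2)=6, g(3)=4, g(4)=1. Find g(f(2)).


4


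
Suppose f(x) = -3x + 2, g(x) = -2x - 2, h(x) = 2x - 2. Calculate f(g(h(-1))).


h(-1) = -4
g(-4) = 6
f(6) = -16

-16


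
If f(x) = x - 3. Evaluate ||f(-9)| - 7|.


5


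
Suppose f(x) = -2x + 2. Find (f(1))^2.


f(1) = 0
(0)^2 = 0

0


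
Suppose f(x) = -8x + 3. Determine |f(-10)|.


83


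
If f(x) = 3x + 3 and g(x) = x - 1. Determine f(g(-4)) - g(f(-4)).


f(g(-4)) = -12
g(f(-4)) = -10
Difference = -2

-2


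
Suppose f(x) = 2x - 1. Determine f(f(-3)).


-15


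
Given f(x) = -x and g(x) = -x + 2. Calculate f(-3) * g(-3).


f(-3) = 3
g(-3) = 5
Product = 15

15


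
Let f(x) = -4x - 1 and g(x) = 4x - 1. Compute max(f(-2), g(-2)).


f(-2) = 7
g(-2) = -9
max = 7

7


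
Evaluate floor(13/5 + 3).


13/5 = 2.6
2.6 + 3 = 5.6
floor(5.6) = 5

5


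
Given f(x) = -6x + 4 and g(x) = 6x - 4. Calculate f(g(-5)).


208


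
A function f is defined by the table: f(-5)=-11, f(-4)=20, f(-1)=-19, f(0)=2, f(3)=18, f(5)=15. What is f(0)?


2


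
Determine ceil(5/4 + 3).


5/4 = 1.25
1.25 + 3 = 4.25
ceil(4.25) = 5

5


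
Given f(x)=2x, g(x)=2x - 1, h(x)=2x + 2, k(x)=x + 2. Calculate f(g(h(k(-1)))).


k(-1) = 1
h(1) = 4
g(4) = 7
f(7) = 14

14


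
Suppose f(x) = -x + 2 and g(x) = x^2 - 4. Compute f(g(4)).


g(4) = 12
f(12) = -10

-10


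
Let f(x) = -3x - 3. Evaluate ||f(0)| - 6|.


f(0) = -3
|-3| = 3
|3 - 6| = 3

3


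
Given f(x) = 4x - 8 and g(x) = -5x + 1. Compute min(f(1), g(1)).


f(1) = -4
g(1) = -4
min = -4

-4


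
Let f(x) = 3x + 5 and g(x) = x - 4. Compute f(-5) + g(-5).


-19


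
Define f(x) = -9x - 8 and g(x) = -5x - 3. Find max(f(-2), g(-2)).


f(-2) = 10
g(-2) = 7
max = 10

10


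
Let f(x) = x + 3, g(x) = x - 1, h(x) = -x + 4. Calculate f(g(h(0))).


h(0) = 4
g(4) = 3
f(3) = 6

6


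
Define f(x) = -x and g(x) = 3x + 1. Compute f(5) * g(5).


f(5) = -5
g(5) = 16
Product = -80

-80


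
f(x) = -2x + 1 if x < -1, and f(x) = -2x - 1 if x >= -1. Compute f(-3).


-3 satisfies x < -1
f(-3) = 7

7


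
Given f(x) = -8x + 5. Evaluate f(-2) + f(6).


f(-2) = 21
f(6) = -43
Sum = -22

-22


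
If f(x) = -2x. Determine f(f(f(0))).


f(0) = 0
f(0) = 0
f(0) = 0

0


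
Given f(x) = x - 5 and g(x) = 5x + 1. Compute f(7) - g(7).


f(7) = 2
g(7) = 36
Difference = -34

-34


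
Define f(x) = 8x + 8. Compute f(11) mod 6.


f(11) = 96
96 mod 6 = 0

0


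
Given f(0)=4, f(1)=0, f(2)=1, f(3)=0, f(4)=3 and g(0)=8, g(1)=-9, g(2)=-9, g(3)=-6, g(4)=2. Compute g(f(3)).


f(3) = 0
g(0) = 8

8


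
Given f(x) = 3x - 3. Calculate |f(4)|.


f(4) = 9
|9| = 9

9


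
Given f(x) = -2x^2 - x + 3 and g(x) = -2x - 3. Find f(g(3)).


g(3) = -9
f(-9) = (-2)*(-9)^2 - 1*(-9) + 3 = -150

-150


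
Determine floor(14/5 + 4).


14/5 = 2.8
2.8 + 4 = 6.8
floor(6.8) = 6

6


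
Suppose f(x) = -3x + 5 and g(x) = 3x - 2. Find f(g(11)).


g(11) = 31
f(31) = -88

-88


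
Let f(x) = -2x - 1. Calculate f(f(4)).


f(4) = -9
f(-9) = 17

17


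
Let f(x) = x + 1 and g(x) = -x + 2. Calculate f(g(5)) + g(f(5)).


f(g(5)) = -2
g(f(5)) = -4
Sum = -6

-6


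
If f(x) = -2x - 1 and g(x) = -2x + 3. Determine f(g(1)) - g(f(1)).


f(g(1)) = -3
g(f(1)) = 9
Difference = -12

-12


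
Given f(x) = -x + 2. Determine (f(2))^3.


0


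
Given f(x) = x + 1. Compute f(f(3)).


f(3) = 4
f(4) = 5

5


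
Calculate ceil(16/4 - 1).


16/4 = 4
4 - 1 = 3
ceil(3) = 3

3


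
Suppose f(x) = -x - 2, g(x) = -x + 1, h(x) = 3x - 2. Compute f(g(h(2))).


h(2) = 4
g(4) = -3
f(-3) = 1

1


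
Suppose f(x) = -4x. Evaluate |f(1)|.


f(1) = -4
|-4| = 4

4


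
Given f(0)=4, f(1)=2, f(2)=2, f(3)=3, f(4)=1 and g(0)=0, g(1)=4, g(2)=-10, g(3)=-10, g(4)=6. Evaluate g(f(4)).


f(4) = 1
g(1) = 4

4


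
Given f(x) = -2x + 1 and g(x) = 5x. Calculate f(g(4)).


g(4) = 20
f(20) = -39

-39


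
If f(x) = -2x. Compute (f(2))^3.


f(2) = -4
(-4)^3 = -64

-64


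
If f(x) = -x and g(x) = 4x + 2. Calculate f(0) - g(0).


-2


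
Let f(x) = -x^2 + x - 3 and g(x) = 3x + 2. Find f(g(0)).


g(0) = 2
f(2) = (-1)*(2)^2 + 1*(2) - 3 = -5

-5


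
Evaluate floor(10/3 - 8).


-5


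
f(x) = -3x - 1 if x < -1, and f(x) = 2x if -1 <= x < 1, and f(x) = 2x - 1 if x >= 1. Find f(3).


3 satisfies x >= 1
f(3) = 5

5


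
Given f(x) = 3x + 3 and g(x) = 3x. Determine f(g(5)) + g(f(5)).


f(g(5)) = 48
g(f(5)) = 54
Sum = 102

102


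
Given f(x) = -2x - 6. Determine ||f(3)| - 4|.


8


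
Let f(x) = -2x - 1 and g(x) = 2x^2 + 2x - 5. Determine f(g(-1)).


g(-1) = -5
f(-5) = 9

9


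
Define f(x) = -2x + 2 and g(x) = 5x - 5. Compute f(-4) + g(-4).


f(-4) = 10
g(-4) = -25
Sum = -15

-15


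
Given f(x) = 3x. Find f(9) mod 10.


f(9) = 27
27 mod 10 = 7

7


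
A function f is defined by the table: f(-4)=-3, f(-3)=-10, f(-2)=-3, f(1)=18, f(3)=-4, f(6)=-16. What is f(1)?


18


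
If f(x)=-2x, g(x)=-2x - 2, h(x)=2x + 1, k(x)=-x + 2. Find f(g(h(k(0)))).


24


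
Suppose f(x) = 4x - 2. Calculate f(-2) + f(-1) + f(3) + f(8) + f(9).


f(-2) = -10
f(-1) = -6
f(3) = 10
f(8) = 30
f(9) = 34
Sum = 58

58


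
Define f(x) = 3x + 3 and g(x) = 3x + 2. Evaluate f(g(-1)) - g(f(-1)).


f(g(-1)) = 0
g(f(-1)) = 2
Difference = -2

-2


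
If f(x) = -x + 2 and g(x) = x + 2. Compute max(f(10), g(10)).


f(10) = -8
g(10) = 12
max = 12

12


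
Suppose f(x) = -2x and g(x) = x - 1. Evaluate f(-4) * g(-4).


f(-4) = 8
g(-4) = -5
Product = -40

-40


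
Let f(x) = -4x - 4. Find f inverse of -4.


0


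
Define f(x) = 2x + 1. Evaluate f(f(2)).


f(2) = 5
f(5) = 11

11


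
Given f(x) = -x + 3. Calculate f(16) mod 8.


f(16) = -13
-13 mod 8 = 3

3


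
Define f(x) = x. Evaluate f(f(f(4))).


f(4) = 4
f(4) = 4
f(4) = 4

4


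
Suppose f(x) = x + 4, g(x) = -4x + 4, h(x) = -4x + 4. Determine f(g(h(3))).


h(3) = -8
g(-8) = 36
f(36) = 40

40


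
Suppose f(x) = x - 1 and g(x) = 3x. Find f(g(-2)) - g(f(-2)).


f(g(-2)) = -7
g(f(-2)) = -9
Difference = 2

2


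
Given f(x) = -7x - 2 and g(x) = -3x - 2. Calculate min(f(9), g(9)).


f(9) = -65
g(9) = -29
min = -65

-65


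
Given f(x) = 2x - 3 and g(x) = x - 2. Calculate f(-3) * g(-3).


f(-3) = -9
g(-3) = -5
Product = 45

45


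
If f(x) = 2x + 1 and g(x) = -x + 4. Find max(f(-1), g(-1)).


5


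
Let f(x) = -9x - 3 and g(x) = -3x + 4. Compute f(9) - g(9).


f(9) = -84
g(9) = -23
Difference = -61

-61


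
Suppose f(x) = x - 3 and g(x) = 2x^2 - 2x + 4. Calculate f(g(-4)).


g(-4) = 44
f(44) = 41

41


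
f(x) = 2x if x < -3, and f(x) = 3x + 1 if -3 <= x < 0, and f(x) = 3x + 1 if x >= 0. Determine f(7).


7 satisfies x >= 0
f(7) = 22

22


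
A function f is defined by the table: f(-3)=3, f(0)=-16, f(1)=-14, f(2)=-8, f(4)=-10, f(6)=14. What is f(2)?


Reading from the table at x = 2

-8


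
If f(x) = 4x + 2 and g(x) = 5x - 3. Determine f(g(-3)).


g(-3) = -18
f(-18) = -70

-70


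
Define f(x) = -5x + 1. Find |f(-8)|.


f(-8) = 41
|41| = 41

41


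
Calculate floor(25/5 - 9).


25/5 = 5
5 - 9 = -4
floor(-4) = -4

-4


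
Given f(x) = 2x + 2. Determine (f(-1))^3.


f(-1) = 0
(0)^3 = 0

0


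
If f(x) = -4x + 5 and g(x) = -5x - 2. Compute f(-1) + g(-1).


12


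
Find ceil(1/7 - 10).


1/7 = 0.1429
0.1429 - 10 = -9.8571
ceil(-9.8571) = -9

-9


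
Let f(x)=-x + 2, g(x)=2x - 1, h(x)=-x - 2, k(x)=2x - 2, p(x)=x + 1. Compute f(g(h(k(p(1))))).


p(1) = 2
k(2) = 2
h(2) = -4
g(-4) = -9
f(-9) = 11

11


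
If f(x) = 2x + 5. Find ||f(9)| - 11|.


f(9) = 23
|23| = 23
|23 - 11| = 12

12


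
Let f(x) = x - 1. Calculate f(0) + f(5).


f(0) = -1
f(5) = 4
Sum = 3

3


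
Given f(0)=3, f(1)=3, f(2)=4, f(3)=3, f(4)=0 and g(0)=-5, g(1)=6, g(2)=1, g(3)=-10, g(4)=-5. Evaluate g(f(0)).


f(0) = 3
g(3) = -10

-10


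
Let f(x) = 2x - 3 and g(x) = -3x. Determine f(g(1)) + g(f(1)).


-6


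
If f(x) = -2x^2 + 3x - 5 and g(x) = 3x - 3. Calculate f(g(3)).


g(3) = 6
f(6) = (-2)*(6)^2 + 3*(6) - 5 = -59

-59


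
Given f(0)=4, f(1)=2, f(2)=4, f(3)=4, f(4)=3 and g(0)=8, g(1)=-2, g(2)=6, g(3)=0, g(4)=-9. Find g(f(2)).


f(2) = 4
g(4) = -9

-9


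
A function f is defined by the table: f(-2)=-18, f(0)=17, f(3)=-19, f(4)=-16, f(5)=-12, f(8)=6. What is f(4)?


Reading from the table at x = 4

-16


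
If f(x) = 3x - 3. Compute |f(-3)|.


f(-3) = -12
|-12| = 12

12


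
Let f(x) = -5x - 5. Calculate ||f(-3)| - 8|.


2


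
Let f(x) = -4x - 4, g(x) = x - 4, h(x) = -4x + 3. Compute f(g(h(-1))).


h(-1) = 7
g(7) = 3
f(3) = -16

-16


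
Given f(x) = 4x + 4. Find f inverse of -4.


Solve 4x + 4 = -4
x = (-4 - 4) / 4 = -2

-2


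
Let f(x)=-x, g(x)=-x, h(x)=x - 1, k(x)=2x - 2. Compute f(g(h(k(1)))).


k(1) = 0
h(0) = -1
g(-1) = 1
f(1) = -1

-1


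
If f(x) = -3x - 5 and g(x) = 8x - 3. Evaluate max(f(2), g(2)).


13


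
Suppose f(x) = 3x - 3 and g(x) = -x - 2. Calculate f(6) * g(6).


f(6) = 15
g(6) = -8
Product = -120

-120


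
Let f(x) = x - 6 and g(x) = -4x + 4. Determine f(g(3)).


g(3) = -8
f(-8) = -14

-14


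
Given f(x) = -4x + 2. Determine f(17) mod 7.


f(17) = -66
-66 mod 7 = 4

4


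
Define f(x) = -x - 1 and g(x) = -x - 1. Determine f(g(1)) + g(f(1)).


f(g(1)) = 1
g(f(1)) = 1
Sum = 2

2


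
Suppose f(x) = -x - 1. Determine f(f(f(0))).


f(0) = -1
f(-1) = 0
f(0) = -1

-1


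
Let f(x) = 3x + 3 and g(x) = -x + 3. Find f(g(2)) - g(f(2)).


f(g(2)) = 6
g(f(2)) = -6
Difference = 12

12


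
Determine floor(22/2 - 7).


22/2 = 11
11 - 7 = 4
floor(4) = 4

4


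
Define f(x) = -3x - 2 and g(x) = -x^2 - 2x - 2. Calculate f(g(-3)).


g(-3) = -5
f(-5) = 13

13


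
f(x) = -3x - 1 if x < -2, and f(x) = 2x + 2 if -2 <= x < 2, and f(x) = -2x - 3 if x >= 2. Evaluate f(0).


0 satisfies -2 <= x < 2
f(0) = 2

2


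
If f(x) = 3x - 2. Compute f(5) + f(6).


f(5) = 13
f(6) = 16
Sum = 29

29


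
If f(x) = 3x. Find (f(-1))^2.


f(-1) = -3
(-3)^2 = 9

9


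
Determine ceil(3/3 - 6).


3/3 = 1
1 - 6 = -5
ceil(-5) = -5

-5


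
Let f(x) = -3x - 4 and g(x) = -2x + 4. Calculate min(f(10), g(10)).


f(10) = -34
g(10) = -16
min = -34

-34


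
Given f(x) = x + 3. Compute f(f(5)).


f(5) = 8
f(8) = 11

11


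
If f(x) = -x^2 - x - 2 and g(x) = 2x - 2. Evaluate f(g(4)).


g(4) = 6
f(6) = (-1)*(6)^2 - 1*(6) - 2 = -44

-44


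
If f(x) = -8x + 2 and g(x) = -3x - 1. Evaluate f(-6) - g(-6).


f(-6) = 50
g(-6) = 17
Difference = 33

33


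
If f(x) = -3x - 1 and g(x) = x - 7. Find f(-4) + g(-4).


0


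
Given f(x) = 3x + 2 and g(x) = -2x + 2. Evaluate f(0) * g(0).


f(0) = 2
g(0) = 2
Product = 4

4


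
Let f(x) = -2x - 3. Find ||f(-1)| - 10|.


f(-1) = -1
|-1| = 1
|1 - 10| = 9

9


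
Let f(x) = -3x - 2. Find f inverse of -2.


Solve -3x - 2 = -2
x = (-2 + 2) / (-3) = 0

0


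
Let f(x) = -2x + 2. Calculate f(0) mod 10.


f(0) = 2
2 mod 10 = 2

2


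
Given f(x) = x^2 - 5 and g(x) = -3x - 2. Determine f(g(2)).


59


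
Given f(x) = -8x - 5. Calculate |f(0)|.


f(0) = -5
|-5| = 5

5


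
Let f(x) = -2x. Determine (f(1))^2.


4


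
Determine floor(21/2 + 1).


21/2 = 10.5
10.5 + 1 = 11.5
floor(11.5) = 11

11


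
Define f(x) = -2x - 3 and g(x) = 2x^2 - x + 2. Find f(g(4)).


-63


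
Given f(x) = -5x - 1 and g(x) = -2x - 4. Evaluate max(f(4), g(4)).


-12


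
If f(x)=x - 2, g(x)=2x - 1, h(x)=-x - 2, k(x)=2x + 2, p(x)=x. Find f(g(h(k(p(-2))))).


p(-2) = -2
k(-2) = -2
h(-2) = 0
g(0) = -1
f(-1) = -3

-3


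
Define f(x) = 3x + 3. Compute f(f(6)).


f(6) = 21
f(21) = 66

66


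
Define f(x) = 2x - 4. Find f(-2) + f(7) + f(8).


f(-2) = -8
f(7) = 10
f(8) = 12
Sum = 14

14


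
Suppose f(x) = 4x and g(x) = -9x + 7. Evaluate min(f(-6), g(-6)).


f(-6) = -24
g(-6) = 61
min = -24

-24


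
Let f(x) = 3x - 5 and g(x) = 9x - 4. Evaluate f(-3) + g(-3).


f(-3) = -14
g(-3) = -31
Sum = -45

-45


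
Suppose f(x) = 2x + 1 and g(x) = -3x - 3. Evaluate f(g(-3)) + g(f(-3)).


f(g(-3)) = 13
g(f(-3)) = 12
Sum = 25

25


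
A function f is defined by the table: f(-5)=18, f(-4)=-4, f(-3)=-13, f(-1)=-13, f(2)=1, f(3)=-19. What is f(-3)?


Reading from the table at x = -3

-13


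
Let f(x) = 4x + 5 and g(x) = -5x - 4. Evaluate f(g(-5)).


89


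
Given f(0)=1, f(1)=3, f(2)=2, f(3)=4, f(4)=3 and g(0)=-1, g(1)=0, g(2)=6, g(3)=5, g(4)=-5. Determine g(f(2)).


f(2) = 2
g(2) = 6

6


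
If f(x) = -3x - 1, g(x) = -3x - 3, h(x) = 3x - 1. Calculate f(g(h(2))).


h(2) = 5
g(5) = -18
f(-18) = 53

53


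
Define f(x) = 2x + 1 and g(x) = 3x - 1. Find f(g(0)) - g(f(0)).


f(g(0)) = -1
g(f(0)) = 2
Difference = -3

-3


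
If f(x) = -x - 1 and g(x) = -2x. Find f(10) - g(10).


f(10) = -11
g(10) = -20
Difference = 9

9


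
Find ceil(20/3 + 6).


20/3 = 6.6667
6.6667 + 6 = 12.6667
ceil(12.6667) = 13

13
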